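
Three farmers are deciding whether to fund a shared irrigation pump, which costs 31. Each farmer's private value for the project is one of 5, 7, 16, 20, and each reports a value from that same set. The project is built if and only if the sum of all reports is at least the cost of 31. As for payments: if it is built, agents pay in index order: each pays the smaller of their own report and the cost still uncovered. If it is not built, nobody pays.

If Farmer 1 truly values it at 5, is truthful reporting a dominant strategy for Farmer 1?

Check each profile of the others' reports and compare truth against every alternative report.
Others report (5, 20): truth gives 0, best alternative gives -2.
Others report (7, 20): truth gives 0, best alternative gives -2.
Others report (16, 16): truth gives 0, best alternative gives -2.
Others report (16, 20): truth gives 0, best alternative gives -2.
Others report (20, 5): truth gives 0, best alternative gives -2.
Others report (20, 7): truth gives 0, best alternative gives -2.
(Remaining 10 profiles checked similarly; truth is weakly best in each.)
In every case the truthful report is at least as good as any alternative, so it is a dominant strategy.

Yes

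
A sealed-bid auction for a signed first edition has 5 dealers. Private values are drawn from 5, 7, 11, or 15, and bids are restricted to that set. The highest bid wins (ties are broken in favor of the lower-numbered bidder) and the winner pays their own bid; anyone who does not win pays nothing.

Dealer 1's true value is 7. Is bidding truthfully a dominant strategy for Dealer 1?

Consider the case where Dealer 2 bids 5, Dealer 3 bids 5, Dealer 4 bids 5 and Dealer 5 bids 5.
Truthful bid 7: wins, pays 7, utility 7 - 7 = 0.
Bid 5 instead: wins, pays 5, utility 7 - 5 = 2.
Since 2 > 0, bidding 5 is strictly better here, so truthful bidding is not dominant.

No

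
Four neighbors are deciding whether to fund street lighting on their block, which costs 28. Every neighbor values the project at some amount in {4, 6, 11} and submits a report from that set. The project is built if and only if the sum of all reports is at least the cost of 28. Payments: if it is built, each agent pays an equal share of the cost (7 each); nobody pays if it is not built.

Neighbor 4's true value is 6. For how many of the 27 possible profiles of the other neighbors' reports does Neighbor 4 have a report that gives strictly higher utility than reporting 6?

Others report (6, 6, 11): truth gives -1; report 4 gives 0 > -1. Violating.
Others report (6, 11, 6): truth gives -1; report 4 gives 0 > -1. Violating.
Others report (11, 6, 6): truth gives -1; report 4 gives 0 > -1. Violating.
Others report (4, 4, 4): truth gives 0; no alternative beats it.
Others report (4, 4, 6): truth gives 0; no alternative beats it.
(Checking all 27 profiles: 3 have a profitable deviation, 24 do not.)

3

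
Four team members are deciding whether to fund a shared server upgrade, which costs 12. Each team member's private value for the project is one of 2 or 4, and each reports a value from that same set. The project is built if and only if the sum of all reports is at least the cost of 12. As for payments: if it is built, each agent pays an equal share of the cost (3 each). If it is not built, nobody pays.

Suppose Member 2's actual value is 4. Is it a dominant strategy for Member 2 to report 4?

Yes

Check each profile of the others' reports and compare truth against every alternative report.
Others report (2, 2, 4): truth gives 1, best alternative gives 0.
Others report (2, 4, 2): truth gives 1, best alternative gives 0.
Others report (4, 2, 2): truth gives 1, best alternative gives 0.
Others report (2, 4, 4): truth gives 1, best alternative gives 1.
Others report (4, 2, 4): truth gives 1, best alternative gives 1.
Others report (4, 4, 2): truth gives 1, best alternative gives 1.
(Remaining 2 profiles checked similarly; truth is weakly best in each.)
In every case the truthful report is at least as good as any alternative, so it is a dominant strategy.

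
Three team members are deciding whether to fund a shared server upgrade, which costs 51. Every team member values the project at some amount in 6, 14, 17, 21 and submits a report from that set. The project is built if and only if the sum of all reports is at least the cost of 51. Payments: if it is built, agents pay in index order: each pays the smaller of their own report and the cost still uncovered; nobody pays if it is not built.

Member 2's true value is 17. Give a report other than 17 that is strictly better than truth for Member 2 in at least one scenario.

Suppose Member 1 reports 17 and Member 3 reports 21.
Report 17: project built, pays 17, utility 17 - 17 = 0.
Report 14: project built, pays 14, utility 17 - 14 = 3.
So reporting 14 beats truth here (3 > 0).

14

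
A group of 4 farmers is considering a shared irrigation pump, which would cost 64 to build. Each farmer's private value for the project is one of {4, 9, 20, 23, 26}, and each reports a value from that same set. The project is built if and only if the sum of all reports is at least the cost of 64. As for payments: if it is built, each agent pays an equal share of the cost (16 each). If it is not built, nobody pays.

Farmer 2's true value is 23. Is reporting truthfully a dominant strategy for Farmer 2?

Consider the case where Farmer 1 reports 4, Farmer 3 reports 9 and Farmer 4 reports 26.
Truthful report 23: project not built, utility 0.
Report 26 instead: project built, pays 16, utility 23 - 16 = 7.
Since 7 > 0, reporting 26 is strictly better here, so truthful reporting is not dominant.

No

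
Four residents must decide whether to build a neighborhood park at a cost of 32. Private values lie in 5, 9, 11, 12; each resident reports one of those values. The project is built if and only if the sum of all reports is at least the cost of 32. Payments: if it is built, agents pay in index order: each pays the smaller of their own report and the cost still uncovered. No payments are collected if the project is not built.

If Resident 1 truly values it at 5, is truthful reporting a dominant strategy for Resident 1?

Check each profile of the others' reports and compare truth against every alternative report.
Others report (5, 9, 9): truth gives 0, best alternative gives -4.
Others report (5, 9, 11): truth gives 0, best alternative gives -4.
Others report (5, 9, 12): truth gives 0, best alternative gives -4.
Others report (5, 11, 9): truth gives 0, best alternative gives -4.
Others report (5, 11, 11): truth gives 0, best alternative gives -4.
Others report (5, 11, 12): truth gives 0, best alternative gives -4.
(Remaining 58 profiles checked similarly; truth is weakly best in each.)
In every case the truthful report is at least as good as any alternative, so it is a dominant strategy.

Yes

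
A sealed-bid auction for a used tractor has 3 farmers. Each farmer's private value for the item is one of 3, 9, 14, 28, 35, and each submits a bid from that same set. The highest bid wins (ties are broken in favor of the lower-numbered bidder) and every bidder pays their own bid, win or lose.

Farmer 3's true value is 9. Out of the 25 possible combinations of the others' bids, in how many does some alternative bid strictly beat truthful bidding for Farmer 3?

Others bid (3, 9): truth gives -9; bid 3 gives -3 > -9. Violating.
Others bid (3, 14): truth gives -9; bid 3 gives -3 > -9. Violating.
Others bid (3, 28): truth gives -9; bid 3 gives -3 > -9. Violating.
Others bid (3, 35): truth gives -9; bid 3 gives -3 > -9. Violating.
Others bid (3, 3): truth gives 0; no alternative beats it.
(Checking all 25 profiles: 24 have a profitable deviation, 1 does not.)

24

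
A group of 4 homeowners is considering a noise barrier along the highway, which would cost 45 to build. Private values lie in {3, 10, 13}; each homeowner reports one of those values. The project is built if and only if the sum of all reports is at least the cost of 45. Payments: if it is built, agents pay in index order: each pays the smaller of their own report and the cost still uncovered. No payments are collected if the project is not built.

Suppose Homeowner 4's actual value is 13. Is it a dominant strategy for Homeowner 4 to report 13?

Check each profile of the others' reports and compare truth against every alternative report.
Others report (10, 10, 13): truth gives 1, best alternative gives 0.
Others report (10, 13, 10): truth gives 1, best alternative gives 0.
Others report (13, 10, 10): truth gives 1, best alternative gives 0.
Others report (13, 13, 13): truth gives 7, best alternative gives 7.
Others report (10, 13, 13): truth gives 4, best alternative gives 4.
Others report (13, 10, 13): truth gives 4, best alternative gives 4.
(Remaining 21 profiles checked similarly; truth is weakly best in each.)
In every case the truthful report is at least as good as any alternative, so it is a dominant strategy.

Yes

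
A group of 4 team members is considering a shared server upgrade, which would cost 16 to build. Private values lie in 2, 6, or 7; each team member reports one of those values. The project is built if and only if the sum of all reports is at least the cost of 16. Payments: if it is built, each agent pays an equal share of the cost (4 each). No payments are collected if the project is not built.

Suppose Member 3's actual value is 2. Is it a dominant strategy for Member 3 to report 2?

Yes

Check each profile of the others' reports and compare truth against every alternative report.
Others report (2, 2, 6): truth gives 0, best alternative gives -2.
Others report (2, 2, 7): truth gives 0, best alternative gives -2.
Others report (2, 6, 2): truth gives 0, best alternative gives -2.
Others report (2, 7, 2): truth gives 0, best alternative gives -2.
Others report (6, 2, 2): truth gives 0, best alternative gives -2.
Others report (7, 2, 2): truth gives 0, best alternative gives -2.
(Remaining 21 profiles checked similarly; truth is weakly best in each.)
In every case the truthful report is at least as good as any alternative, so it is a dominant strategy.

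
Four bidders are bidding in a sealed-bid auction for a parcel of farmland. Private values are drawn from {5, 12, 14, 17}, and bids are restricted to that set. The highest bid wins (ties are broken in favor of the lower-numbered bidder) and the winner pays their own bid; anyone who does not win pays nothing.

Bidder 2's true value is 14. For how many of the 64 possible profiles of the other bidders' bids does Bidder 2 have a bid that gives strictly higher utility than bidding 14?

4

Others bid (5, 5, 5): truth gives 0; bid 12 gives 2 > 0. Violating.
Others bid (5, 5, 12): truth gives 0; bid 12 gives 2 > 0. Violating.
Others bid (5, 12, 5): truth gives 0; bid 12 gives 2 > 0. Violating.
Others bid (5, 12, 12): truth gives 0; bid 12 gives 2 > 0. Violating.
Others bid (5, 5, 14): truth gives 0; no alternative beats it.
Others bid (5, 5, 17): truth gives 0; no alternative beats it.
(Checking all 64 profiles: 4 have a profitable deviation, 60 do not.)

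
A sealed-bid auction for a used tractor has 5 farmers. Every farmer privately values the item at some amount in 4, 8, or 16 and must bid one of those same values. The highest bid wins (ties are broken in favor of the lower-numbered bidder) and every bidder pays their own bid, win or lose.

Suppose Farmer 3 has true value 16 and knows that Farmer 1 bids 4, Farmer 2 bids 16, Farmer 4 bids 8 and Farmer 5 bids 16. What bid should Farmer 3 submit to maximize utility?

Bid 4: loses but pays 4, utility -4.
Bid 8: loses but pays 8, utility -8.
Bid 16: loses but pays 16, utility -16.
The best choice is 4 with utility -4.

4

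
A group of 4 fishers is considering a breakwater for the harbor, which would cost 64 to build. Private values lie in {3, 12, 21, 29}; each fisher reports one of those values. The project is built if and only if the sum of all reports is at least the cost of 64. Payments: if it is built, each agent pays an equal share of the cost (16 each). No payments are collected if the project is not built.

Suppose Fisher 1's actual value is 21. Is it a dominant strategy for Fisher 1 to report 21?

No

Consider the case where Fisher 2 reports 3, Fisher 3 reports 3 and Fisher 4 reports 29.
Truthful report 21: project not built, utility 0.
Report 29 instead: project built, pays 16, utility 21 - 16 = 5.
Since 5 > 0, reporting 29 is strictly better here, so truthful reporting is not dominant.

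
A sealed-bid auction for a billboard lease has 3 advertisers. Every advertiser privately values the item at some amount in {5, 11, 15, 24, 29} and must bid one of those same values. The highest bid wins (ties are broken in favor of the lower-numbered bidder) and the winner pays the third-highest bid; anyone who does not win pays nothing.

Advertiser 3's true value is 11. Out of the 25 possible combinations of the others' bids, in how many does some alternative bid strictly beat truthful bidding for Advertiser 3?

Others bid (5, 11): truth gives 0; bid 15 gives 6 > 0. Violating.
Others bid (5, 15): truth gives 0; bid 24 gives 6 > 0. Violating.
Others bid (5, 24): truth gives 0; bid 29 gives 6 > 0. Violating.
Others bid (11, 5): truth gives 0; bid 15 gives 6 > 0. Violating.
Others bid (5, 5): truth gives 6; no alternative beats it.
Others bid (5, 29): truth gives 0; no alternative beats it.
(Checking all 25 profiles: 6 have a profitable deviation, 19 do not.)

6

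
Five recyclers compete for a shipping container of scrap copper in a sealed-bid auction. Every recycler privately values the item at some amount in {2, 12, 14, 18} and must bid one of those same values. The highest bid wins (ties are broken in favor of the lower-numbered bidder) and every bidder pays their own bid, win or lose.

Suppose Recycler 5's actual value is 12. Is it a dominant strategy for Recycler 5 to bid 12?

Consider the case where Recycler 1 bids 2, Recycler 2 bids 2, Recycler 3 bids 2 and Recycler 4 bids 12.
Truthful bid 12: loses but pays 12, utility -12.
Bid 2 instead: loses but pays 2, utility -2.
Since -2 > -12, bidding 2 is strictly better here, so truthful bidding is not dominant.

No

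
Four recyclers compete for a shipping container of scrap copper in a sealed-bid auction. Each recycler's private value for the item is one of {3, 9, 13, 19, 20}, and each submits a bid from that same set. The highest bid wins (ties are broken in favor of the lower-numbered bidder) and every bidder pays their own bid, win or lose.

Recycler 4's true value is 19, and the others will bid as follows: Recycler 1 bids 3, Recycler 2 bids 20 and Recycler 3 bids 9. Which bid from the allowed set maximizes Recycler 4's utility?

Bid 3: loses but pays 3, utility -3.
Bid 9: loses but pays 9, utility -9.
Bid 13: loses but pays 13, utility -13.
Bid 19: loses but pays 19, utility -19.
Bid 20: loses but pays 20, utility -20.
The best choice is 3 with utility -3.

3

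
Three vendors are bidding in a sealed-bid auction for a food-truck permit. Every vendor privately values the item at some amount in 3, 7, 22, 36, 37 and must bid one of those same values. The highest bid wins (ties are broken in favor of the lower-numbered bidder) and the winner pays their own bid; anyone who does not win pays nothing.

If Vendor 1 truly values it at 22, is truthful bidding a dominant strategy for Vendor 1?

No

Consider the case where Vendor 2 bids 3 and Vendor 3 bids 3.
Truthful bid 22: wins, pays 22, utility 22 - 22 = 0.
Bid 3 instead: wins, pays 3, utility 22 - 3 = 19.
Since 19 > 0, bidding 3 is strictly better here, so truthful bidding is not dominant.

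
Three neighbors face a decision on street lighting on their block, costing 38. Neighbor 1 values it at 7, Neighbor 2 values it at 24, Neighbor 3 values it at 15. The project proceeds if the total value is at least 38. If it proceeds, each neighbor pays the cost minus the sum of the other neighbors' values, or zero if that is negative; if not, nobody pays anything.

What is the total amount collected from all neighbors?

23

Total value 46 ≥ cost 38, so it is built.
Neighbor 1: others sum to 39; max(0, 38 - 39) = 0.
Neighbor 2: others sum to 22; max(0, 38 - 22) = 16.
Neighbor 3: others sum to 31; max(0, 38 - 31) = 7.
Total collected = 0 + 16 + 7 = 23.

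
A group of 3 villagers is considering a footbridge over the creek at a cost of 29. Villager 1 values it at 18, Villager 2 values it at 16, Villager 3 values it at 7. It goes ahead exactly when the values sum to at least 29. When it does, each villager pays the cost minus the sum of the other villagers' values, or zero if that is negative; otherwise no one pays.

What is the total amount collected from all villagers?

Total value 41 ≥ cost 29, so it is built.
Villager 1: others sum to 23; max(0, 29 - 23) = 6.
Villager 2: others sum to 25; max(0, 29 - 25) = 4.
Villager 3: others sum to 34; max(0, 29 - 34) = 0.
Total collected = 6 + 4 + 0 = 10.

10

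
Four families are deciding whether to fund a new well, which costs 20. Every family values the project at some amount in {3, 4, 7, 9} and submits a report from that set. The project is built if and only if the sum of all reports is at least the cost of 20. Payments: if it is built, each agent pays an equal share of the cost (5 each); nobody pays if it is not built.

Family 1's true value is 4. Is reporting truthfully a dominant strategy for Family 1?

No

Consider the case where Family 2 reports 3, Family 3 reports 4 and Family 4 reports 9.
Truthful report 4: project built, pays 5, utility 4 - 5 = -1.
Report 3 instead: project not built, utility 0.
Since 0 > -1, reporting 3 is strictly better here, so truthful reporting is not dominant.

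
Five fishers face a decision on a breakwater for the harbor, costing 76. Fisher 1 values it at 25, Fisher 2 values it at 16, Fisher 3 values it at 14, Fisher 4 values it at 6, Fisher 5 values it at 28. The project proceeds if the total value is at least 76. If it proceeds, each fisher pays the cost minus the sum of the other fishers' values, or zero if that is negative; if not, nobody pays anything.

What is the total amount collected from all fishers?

31

Total value 89 ≥ cost 76, so it is built.
Fisher 1: others sum to 64; max(0, 76 - 64) = 12.
Fisher 2: others sum to 73; max(0, 76 - 73) = 3.
Fisher 3: others sum to 75; max(0, 76 - 75) = 1.
Fisher 4: others sum to 83; max(0, 76 - 83) = 0.
Fisher 5: others sum to 61; max(0, 76 - 61) = 15.
Total collected = 12 + 3 + 1 + 0 + 15 = 31.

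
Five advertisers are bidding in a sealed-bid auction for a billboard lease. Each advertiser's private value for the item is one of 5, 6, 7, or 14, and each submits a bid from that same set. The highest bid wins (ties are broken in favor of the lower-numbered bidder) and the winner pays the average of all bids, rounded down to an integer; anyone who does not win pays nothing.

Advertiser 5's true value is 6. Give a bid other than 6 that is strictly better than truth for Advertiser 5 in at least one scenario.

Suppose Advertiser 1 bids 5, Advertiser 2 bids 5, Advertiser 3 bids 5 and Advertiser 4 bids 6.
Bid 6: loses, pays 0, utility 0.
Bid 7: wins, pays 5, utility 6 - 5 = 1.
So bidding 7 beats truth here (1 > 0).

7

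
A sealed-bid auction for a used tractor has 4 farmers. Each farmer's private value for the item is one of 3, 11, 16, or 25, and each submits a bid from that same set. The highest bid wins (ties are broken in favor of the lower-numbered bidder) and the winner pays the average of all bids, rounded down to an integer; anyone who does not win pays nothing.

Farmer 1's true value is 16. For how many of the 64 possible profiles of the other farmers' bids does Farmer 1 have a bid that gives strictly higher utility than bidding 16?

11

Others bid (3, 3, 3): truth gives 10; bid 3 gives 13 > 10. Violating.
Others bid (3, 3, 11): truth gives 8; bid 11 gives 9 > 8. Violating.
Others bid (3, 3, 25): truth gives 0; bid 25 gives 2 > 0. Violating.
Others bid (3, 11, 3): truth gives 8; bid 11 gives 9 > 8. Violating.
Others bid (3, 3, 16): truth gives 7; no alternative beats it.
Others bid (3, 11, 16): truth gives 5; no alternative beats it.
(Checking all 64 profiles: 11 have a profitable deviation, 53 do not.)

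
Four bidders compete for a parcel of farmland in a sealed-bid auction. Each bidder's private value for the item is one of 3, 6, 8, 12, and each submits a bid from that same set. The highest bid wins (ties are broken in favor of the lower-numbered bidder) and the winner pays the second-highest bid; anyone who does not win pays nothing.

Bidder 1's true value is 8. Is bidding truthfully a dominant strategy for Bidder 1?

Check each profile of the others' bids and compare truth against every alternative bid.
Others bid (3, 3, 3): truth gives 5, best alternative gives 5.
Others bid (3, 3, 6): truth gives 2, best alternative gives 2.
Others bid (3, 6, 3): truth gives 2, best alternative gives 2.
Others bid (3, 6, 6): truth gives 2, best alternative gives 2.
Others bid (6, 3, 3): truth gives 2, best alternative gives 2.
Others bid (6, 3, 6): truth gives 2, best alternative gives 2.
(Remaining 58 profiles checked similarly; truth is weakly best in each.)
In every case the truthful bid is at least as good as any alternative, so it is a dominant strategy.

Yes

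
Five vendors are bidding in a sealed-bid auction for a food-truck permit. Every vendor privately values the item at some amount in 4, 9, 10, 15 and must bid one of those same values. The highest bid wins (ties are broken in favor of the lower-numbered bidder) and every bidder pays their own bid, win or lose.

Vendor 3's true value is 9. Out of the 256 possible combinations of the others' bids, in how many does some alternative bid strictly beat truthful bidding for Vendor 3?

252

Others bid (4, 4, 4, 10): truth gives -9; bid 10 gives -1 > -9. Violating.
Others bid (4, 4, 4, 15): truth gives -9; bid 4 gives -4 > -9. Violating.
Others bid (4, 4, 9, 10): truth gives -9; bid 10 gives -1 > -9. Violating.
Others bid (4, 4, 9, 15): truth gives -9; bid 4 gives -4 > -9. Violating.
Others bid (4, 4, 4, 4): truth gives 0; no alternative beats it.
Others bid (4, 4, 4, 9): truth gives 0; no alternative beats it.
(Checking all 256 profiles: 252 have a profitable deviation, 4 do not.)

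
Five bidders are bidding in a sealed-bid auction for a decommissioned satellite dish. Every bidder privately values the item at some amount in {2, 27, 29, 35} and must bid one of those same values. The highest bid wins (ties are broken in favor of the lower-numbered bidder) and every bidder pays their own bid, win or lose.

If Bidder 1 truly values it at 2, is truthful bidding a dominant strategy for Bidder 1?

Yes

Check each profile of the others' bids and compare truth against every alternative bid.
Others bid (2, 2, 2, 2): truth gives 0, best alternative gives -25.
Others bid (2, 2, 2, 29): truth gives -2, best alternative gives -27.
Others bid (2, 2, 2, 35): truth gives -2, best alternative gives -27.
Others bid (2, 2, 27, 29): truth gives -2, best alternative gives -27.
Others bid (2, 2, 27, 35): truth gives -2, best alternative gives -27.
Others bid (2, 2, 29, 2): truth gives -2, best alternative gives -27.
(Remaining 250 profiles checked similarly; truth is weakly best in each.)
In every case the truthful bid is at least as good as any alternative, so it is a dominant strategy.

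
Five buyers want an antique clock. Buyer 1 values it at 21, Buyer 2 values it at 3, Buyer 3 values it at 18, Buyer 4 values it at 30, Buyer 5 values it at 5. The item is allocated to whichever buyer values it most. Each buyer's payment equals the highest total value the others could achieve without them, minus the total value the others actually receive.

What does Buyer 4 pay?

21

Buyer 4 has the highest value and receives the item.
Without Buyer 4, the item would go to the next-highest value, 21, so the others could achieve 21.
With Buyer 4 present and winning, the others receive nothing, so their total is 0.
Payment = 21 - 0 = 21.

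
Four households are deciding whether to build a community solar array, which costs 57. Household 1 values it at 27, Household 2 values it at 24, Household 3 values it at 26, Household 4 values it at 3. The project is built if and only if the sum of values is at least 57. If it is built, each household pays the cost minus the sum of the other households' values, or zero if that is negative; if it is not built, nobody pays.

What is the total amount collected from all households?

8

Total value 80 ≥ cost 57, so it is built.
Household 1: others sum to 53; max(0, 57 - 53) = 4.
Household 2: others sum to 56; max(0, 57 - 56) = 1.
Household 3: others sum to 54; max(0, 57 - 54) = 3.
Household 4: others sum to 77; max(0, 57 - 77) = 0.
Total collected = 4 + 1 + 3 + 0 = 8.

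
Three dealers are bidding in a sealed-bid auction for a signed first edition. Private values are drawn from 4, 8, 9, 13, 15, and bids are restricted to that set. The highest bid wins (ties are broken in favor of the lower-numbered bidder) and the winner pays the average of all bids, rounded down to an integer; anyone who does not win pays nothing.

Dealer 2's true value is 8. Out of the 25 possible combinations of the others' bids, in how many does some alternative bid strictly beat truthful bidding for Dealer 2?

Others bid (4, 9): truth gives 0; bid 9 gives 1 > 0. Violating.
Others bid (8, 4): truth gives 0; bid 9 gives 1 > 0. Violating.
Others bid (4, 4): truth gives 3; no alternative beats it.
Others bid (4, 8): truth gives 2; no alternative beats it.
(Checking all 25 profiles: 2 have a profitable deviation, 23 do not.)

2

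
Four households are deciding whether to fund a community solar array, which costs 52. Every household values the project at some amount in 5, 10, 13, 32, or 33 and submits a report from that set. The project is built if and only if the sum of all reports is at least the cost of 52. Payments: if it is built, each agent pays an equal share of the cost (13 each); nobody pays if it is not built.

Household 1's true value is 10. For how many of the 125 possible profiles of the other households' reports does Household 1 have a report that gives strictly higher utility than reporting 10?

Others report (5, 5, 32): truth gives -3; report 5 gives 0 > -3. Violating.
Others report (5, 5, 33): truth gives -3; report 5 gives 0 > -3. Violating.
Others report (5, 32, 5): truth gives -3; report 5 gives 0 > -3. Violating.
Others report (5, 33, 5): truth gives -3; report 5 gives 0 > -3. Violating.
Others report (5, 5, 5): truth gives 0; no alternative beats it.
Others report (5, 5, 10): truth gives 0; no alternative beats it.
(Checking all 125 profiles: 6 have a profitable deviation, 119 do not.)

6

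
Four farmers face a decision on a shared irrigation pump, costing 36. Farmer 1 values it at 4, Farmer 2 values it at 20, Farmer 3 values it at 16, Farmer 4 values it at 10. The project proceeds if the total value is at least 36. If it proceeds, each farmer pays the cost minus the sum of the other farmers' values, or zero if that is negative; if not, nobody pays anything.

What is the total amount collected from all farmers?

8

Total value 50 ≥ cost 36, so it is built.
Farmer 1: others sum to 46; max(0, 36 - 46) = 0.
Farmer 2: others sum to 30; max(0, 36 - 30) = 6.
Farmer 3: others sum to 34; max(0, 36 - 34) = 2.
Farmer 4: others sum to 40; max(0, 36 - 40) = 0.
Total collected = 0 + 6 + 2 + 0 = 8.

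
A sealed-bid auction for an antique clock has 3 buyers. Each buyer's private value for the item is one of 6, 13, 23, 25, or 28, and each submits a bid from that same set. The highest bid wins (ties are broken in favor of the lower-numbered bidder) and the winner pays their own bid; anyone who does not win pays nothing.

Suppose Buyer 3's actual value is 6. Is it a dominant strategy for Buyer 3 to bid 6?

Yes

Check each profile of the others' bids and compare truth against every alternative bid.
Others bid (6, 6): truth gives 0, best alternative gives -7.
Others bid (6, 13): truth gives 0, best alternative gives 0.
Others bid (6, 23): truth gives 0, best alternative gives 0.
Others bid (6, 25): truth gives 0, best alternative gives 0.
Others bid (6, 28): truth gives 0, best alternative gives 0.
Others bid (13, 6): truth gives 0, best alternative gives 0.
(Remaining 19 profiles checked similarly; truth is weakly best in each.)
In every case the truthful bid is at least as good as any alternative, so it is a dominant strategy.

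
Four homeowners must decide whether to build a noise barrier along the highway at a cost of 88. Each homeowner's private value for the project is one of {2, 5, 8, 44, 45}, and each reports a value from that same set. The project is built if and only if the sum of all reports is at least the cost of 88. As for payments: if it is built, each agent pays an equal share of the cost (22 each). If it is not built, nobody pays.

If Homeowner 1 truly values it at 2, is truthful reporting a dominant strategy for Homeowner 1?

Check each profile of the others' reports and compare truth against every alternative report.
Others report (2, 44, 44): truth gives -20, best alternative gives -20.
Others report (2, 44, 45): truth gives -20, best alternative gives -20.
Others report (2, 45, 44): truth gives -20, best alternative gives -20.
Others report (2, 45, 45): truth gives -20, best alternative gives -20.
Others report (5, 44, 44): truth gives -20, best alternative gives -20.
Others report (5, 44, 45): truth gives -20, best alternative gives -20.
(Remaining 119 profiles checked similarly; truth is weakly best in each.)
In every case the truthful report is at least as good as any alternative, so it is a dominant strategy.

Yes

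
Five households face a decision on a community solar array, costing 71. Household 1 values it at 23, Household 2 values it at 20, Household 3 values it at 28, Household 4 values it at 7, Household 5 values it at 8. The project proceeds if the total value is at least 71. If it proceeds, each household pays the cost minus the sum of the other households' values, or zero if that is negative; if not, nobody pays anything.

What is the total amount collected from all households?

26

Total value 86 ≥ cost 71, so it is built.
Household 1: others sum to 63; max(0, 71 - 63) = 8.
Household 2: others sum to 66; max(0, 71 - 66) = 5.
Household 3: others sum to 58; max(0, 71 - 58) = 13.
Household 4: others sum to 79; max(0, 71 - 79) = 0.
Household 5: others sum to 78; max(0, 71 - 78) = 0.
Total collected = 8 + 5 + 13 + 0 + 0 = 26.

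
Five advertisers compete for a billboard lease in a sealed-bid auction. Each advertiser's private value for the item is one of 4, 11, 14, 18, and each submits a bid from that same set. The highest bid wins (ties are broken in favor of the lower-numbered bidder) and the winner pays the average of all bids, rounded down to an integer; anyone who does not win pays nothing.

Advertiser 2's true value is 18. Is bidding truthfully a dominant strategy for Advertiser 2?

Consider the case where Advertiser 1 bids 4, Advertiser 3 bids 4, Advertiser 4 bids 4 and Advertiser 5 bids 4.
Truthful bid 18: wins, pays 6, utility 18 - 6 = 12.
Bid 11 instead: wins, pays 5, utility 18 - 5 = 13.
Since 13 > 12, bidding 11 is strictly better here, so truthful bidding is not dominant.

No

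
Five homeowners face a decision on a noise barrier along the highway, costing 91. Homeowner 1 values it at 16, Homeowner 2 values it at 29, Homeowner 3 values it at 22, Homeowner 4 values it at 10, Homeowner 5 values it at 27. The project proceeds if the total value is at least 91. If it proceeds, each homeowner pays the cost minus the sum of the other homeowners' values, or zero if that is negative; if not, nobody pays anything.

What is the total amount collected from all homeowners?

Total value 104 ≥ cost 91, so it is built.
Homeowner 1: others sum to 88; max(0, 91 - 88) = 3.
Homeowner 2: others sum to 75; max(0, 91 - 75) = 16.
Homeowner 3: others sum to 82; max(0, 91 - 82) = 9.
Homeowner 4: others sum to 94; max(0, 91 - 94) = 0.
Homeowner 5: others sum to 77; max(0, 91 - 77) = 14.
Total collected = 3 + 16 + 9 + 0 + 14 = 42.

42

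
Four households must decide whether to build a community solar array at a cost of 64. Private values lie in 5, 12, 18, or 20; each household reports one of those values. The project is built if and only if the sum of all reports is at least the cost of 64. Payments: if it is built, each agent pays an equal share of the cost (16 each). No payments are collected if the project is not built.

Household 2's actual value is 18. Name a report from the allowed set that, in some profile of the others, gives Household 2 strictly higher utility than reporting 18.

20

Suppose Household 1 reports 5, Household 3 reports 20 and Household 4 reports 20.
Report 18: project not built, utility 0.
Report 20: project built, pays 16, utility 18 - 16 = 2.
So reporting 20 beats truth here (2 > 0).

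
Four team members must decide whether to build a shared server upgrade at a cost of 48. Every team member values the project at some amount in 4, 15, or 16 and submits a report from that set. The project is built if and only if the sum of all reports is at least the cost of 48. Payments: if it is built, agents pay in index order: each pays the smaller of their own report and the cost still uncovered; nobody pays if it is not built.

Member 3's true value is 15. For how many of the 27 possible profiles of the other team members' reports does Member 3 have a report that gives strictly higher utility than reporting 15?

Others report (15, 15, 15): truth gives 0; report 4 gives 11 > 0. Violating.
Others report (15, 15, 16): truth gives 0; report 4 gives 11 > 0. Violating.
Others report (15, 16, 15): truth gives 0; report 4 gives 11 > 0. Violating.
Others report (15, 16, 16): truth gives 0; report 4 gives 11 > 0. Violating.
Others report (4, 4, 4): truth gives 0; no alternative beats it.
Others report (4, 4, 15): truth gives 0; no alternative beats it.
(Checking all 27 profiles: 8 have a profitable deviation, 19 do not.)

8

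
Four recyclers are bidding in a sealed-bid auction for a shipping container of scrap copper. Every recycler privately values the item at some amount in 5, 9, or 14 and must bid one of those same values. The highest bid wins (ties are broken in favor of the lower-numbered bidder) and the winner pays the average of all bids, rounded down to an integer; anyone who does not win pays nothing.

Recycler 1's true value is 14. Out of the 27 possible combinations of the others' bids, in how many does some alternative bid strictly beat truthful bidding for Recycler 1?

Others bid (5, 5, 5): truth gives 7; bid 5 gives 9 > 7. Violating.
Others bid (5, 5, 9): truth gives 6; bid 9 gives 7 > 6. Violating.
Others bid (5, 9, 5): truth gives 6; bid 9 gives 7 > 6. Violating.
Others bid (5, 9, 9): truth gives 5; bid 9 gives 6 > 5. Violating.
Others bid (5, 5, 14): truth gives 5; no alternative beats it.
Others bid (5, 9, 14): truth gives 4; no alternative beats it.
(Checking all 27 profiles: 8 have a profitable deviation, 19 do not.)

8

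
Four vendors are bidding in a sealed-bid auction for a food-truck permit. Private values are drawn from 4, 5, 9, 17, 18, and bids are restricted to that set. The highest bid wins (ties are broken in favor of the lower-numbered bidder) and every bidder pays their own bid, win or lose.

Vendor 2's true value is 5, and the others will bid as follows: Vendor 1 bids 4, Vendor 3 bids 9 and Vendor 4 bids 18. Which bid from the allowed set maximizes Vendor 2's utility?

Bid 4: loses but pays 4, utility -4.
Bid 5: loses but pays 5, utility -5.
Bid 9: loses but pays 9, utility -9.
Bid 17: loses but pays 17, utility -17.
Bid 18: wins, pays 18, utility 5 - 18 = -13.
The best choice is 4 with utility -4.

4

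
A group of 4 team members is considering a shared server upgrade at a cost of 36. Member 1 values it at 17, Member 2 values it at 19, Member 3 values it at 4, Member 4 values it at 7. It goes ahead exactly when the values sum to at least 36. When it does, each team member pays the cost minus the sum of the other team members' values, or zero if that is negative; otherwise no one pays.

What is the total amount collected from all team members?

14

Total value 47 ≥ cost 36, so it is built.
Member 1: others sum to 30; max(0, 36 - 30) = 6.
Member 2: others sum to 28; max(0, 36 - 28) = 8.
Member 3: others sum to 43; max(0, 36 - 43) = 0.
Member 4: others sum to 40; max(0, 36 - 40) = 0.
Total collected = 6 + 8 + 0 + 0 = 14.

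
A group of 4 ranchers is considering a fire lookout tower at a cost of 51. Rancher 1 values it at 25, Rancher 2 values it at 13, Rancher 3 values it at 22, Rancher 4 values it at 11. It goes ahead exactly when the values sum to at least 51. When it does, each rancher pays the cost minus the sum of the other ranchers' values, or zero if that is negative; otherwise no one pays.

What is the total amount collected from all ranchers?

7

Total value 71 ≥ cost 51, so it is built.
Rancher 1: others sum to 46; max(0, 51 - 46) = 5.
Rancher 2: others sum to 58; max(0, 51 - 58) = 0.
Rancher 3: others sum to 49; max(0, 51 - 49) = 2.
Rancher 4: others sum to 60; max(0, 51 - 60) = 0.
Total collected = 5 + 0 + 2 + 0 = 7.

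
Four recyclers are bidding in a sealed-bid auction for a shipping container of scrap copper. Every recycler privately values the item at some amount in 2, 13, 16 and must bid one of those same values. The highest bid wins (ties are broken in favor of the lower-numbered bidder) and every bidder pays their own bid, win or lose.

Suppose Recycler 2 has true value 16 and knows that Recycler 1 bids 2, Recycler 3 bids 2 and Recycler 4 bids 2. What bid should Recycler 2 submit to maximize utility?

13

Bid 2: loses but pays 2, utility -2.
Bid 13: wins, pays 13, utility 16 - 13 = 3.
Bid 16: wins, pays 16, utility 16 - 16 = 0.
The best choice is 13 with utility 3.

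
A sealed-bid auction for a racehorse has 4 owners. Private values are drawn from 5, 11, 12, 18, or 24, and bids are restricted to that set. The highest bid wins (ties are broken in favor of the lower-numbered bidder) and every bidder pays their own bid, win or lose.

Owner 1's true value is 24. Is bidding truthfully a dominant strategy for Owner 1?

No

Consider the case where Owner 2 bids 5, Owner 3 bids 5 and Owner 4 bids 5.
Truthful bid 24: wins, pays 24, utility 24 - 24 = 0.
Bid 5 instead: wins, pays 5, utility 24 - 5 = 19.
Since 19 > 0, bidding 5 is strictly better here, so truthful bidding is not dominant.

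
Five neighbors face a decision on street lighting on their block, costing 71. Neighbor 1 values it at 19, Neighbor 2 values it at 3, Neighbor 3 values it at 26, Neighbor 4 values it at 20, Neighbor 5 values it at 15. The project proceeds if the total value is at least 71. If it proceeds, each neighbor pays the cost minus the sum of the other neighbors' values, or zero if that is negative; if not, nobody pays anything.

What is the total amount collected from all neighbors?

32

Total value 83 ≥ cost 71, so it is built.
Neighbor 1: others sum to 64; max(0, 71 - 64) = 7.
Neighbor 2: others sum to 80; max(0, 71 - 80) = 0.
Neighbor 3: others sum to 57; max(0, 71 - 57) = 14.
Neighbor 4: others sum to 63; max(0, 71 - 63) = 8.
Neighbor 5: others sum to 68; max(0, 71 - 68) = 3.
Total collected = 7 + 0 + 14 + 8 + 3 = 32.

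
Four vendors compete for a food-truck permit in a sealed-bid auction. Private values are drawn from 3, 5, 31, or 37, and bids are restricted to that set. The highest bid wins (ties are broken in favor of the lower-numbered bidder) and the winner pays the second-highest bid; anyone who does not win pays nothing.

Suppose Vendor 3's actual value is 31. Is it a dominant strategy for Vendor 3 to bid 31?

Yes

Check each profile of the others' bids and compare truth against every alternative bid.
Others bid (3, 3, 3): truth gives 28, best alternative gives 28.
Others bid (3, 3, 5): truth gives 26, best alternative gives 26.
Others bid (3, 5, 3): truth gives 26, best alternative gives 26.
Others bid (3, 5, 5): truth gives 26, best alternative gives 26.
Others bid (5, 3, 3): truth gives 26, best alternative gives 26.
Others bid (5, 3, 5): truth gives 26, best alternative gives 26.
(Remaining 58 profiles checked similarly; truth is weakly best in each.)
In every case the truthful bid is at least as good as any alternative, so it is a dominant strategy.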